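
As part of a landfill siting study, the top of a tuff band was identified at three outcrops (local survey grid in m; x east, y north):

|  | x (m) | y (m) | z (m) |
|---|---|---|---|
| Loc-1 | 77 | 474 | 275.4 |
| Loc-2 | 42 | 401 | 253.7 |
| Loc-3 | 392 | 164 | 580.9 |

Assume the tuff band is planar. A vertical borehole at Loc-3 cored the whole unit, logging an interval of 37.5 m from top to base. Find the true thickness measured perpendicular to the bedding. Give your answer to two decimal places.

Let the plane be z = a·x + b·y + c.
Loc-2−Loc-1: −35a − 73b = −21.7;  Loc-3−Loc-1: 315a − 310b = 305.5.
Solving gives a = 0.85769, b = −0.11396.
|∇z| = √(a²+b²) = 0.86523, so dip δ = arctan(0.86523) = 40.87°.
True thickness = vertical thickness × cos δ = 37.5 × cos 40.87° = 28.36 m.

28.36 m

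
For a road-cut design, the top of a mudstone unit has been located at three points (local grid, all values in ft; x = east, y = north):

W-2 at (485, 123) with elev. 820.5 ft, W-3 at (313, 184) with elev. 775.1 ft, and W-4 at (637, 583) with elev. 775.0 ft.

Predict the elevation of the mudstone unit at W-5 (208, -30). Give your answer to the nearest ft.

Two edge vectors: W-2→W-3 = (-172, 61, -45.4), W-2→W-4 = (152, 460, -45.5).
Normal n = (W-2→W-3) × (W-2→W-4) = (18108.5, -14726.8, -88392).
So ∂z/∂x = −n_x/n_z = 0.20487 and ∂z/∂y = −n_y/n_z = −0.16661.
Intercept c from W-2: 820.5 − 99.36 + 20.49 = 741.63.
At (208, -30): z = 42.6 + 5.0 + 741.63 = 789.2 ft.

789 ft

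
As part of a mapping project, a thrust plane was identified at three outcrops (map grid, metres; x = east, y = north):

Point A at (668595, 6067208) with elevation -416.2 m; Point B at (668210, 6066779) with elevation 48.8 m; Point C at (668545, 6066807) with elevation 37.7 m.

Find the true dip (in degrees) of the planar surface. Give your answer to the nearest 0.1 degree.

48.8°

Two edge vectors: Point A→Point B = (-385, -429, 465), Point A→Point C = (-50, -401, 453.9).
Normal n = (Point A→Point B) × (Point A→Point C) = (-8258.1, 151501.5, 132935).
So ∂z/∂x = −n_x/n_z = 0.06212 and ∂z/∂y = −n_y/n_z = −1.13967.
Gradient magnitude |∇z| = √(a² + b²) = √(0.00386 + 1.29884) = 1.14136.
True dip = arctan(1.14136) = 48.8°, dipping toward N (azimuth ≈ 357°).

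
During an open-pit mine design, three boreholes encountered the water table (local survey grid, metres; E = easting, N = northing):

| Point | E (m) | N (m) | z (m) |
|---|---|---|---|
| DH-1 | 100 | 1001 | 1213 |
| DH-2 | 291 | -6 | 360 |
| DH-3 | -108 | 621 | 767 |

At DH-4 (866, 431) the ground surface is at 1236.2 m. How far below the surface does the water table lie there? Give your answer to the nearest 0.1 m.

214.5 m

Let the plane be z = a·E + b·N + c.
DH-2−DH-1: 191a − 1007b = −853;  DH-3−DH-1: −208a − 380b = −446.
Solving gives a = 0.443142, b = 0.931122.
Then c = 1213 − a·100 − b·1001 = 236.63.
At (866, 431): z_contact = 383.76 + 401.31 + 236.63 = 1021.71 m.
Depth below ground = 1236.2 − 1021.71 = 214.5 m.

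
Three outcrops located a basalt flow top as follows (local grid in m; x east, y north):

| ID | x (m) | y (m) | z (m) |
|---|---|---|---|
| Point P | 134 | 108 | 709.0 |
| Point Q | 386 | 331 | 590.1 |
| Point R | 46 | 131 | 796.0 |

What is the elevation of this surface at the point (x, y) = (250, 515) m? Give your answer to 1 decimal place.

Two edge vectors: Point P→Point Q = (252, 223, -118.9), Point P→Point R = (-88, 23, 87).
Normal n = (Point P→Point Q) × (Point P→Point R) = (22135.7, -11460.8, 25420).
So ∂z/∂x = −n_x/n_z = −0.87080 and ∂z/∂y = −n_y/n_z = 0.45086.
Intercept c from Point P: 709 + 116.69 − 48.69 = 776.99.
At (250, 515): z = −217.7 + 232.2 + 776.99 = 791.5 m.

791.5 m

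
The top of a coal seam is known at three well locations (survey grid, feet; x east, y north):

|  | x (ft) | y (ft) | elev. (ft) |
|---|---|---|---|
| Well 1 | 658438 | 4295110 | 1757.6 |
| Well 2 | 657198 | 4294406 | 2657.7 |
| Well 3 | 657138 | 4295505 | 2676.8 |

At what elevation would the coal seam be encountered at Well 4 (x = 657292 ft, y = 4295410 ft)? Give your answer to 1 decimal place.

2569.0 ft

Two edge vectors: Well 1→Well 2 = (-1240, -704, 900.1), Well 1→Well 3 = (-1300, 395, 919.2).
Normal n = (Well 1→Well 2) × (Well 1→Well 3) = (-1002656.3, -30322, -1405000).
So ∂z/∂x = −n_x/n_z = −0.713634377 and ∂z/∂y = −n_y/n_z = −0.021581495.
Intercept c from Well 1: 1757.6 + 469883.99 + 92694.89 = 564336.49.
At (657292, 4295410): z = −469066.2 − 92701.4 + 564336.49 = 2569.0 ft.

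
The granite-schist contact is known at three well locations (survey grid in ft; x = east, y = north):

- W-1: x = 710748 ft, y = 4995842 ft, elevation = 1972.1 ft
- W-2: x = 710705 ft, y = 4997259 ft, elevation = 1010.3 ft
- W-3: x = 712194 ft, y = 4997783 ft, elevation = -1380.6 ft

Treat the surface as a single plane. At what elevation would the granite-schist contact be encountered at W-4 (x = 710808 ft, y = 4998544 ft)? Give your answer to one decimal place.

-53.9 ft

Two edge vectors: W-1→W-2 = (-43, 1417, -961.8), W-1→W-3 = (1446, 1941, -3352.7).
Normal n = (W-1→W-2) × (W-1→W-3) = (-2883922.1, -1534928.9, -2132445).
So ∂z/∂x = −n_x/n_z = −1.352401633 and ∂z/∂y = −n_y/n_z = −0.719797650.
Intercept c from W-1: 1972.1 + 961216.76 + 3595995.33 = 4559184.19.
At (710808, 4998544): z = −961297.9 − 3597940.2 + 4559184.19 = -53.9 ft.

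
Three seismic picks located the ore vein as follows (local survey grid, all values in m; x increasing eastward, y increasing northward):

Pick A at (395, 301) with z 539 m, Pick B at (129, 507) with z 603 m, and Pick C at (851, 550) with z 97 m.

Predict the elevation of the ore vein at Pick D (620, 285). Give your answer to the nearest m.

398 m

Two edge vectors: Pick A→Pick B = (-266, 206, 64), Pick A→Pick C = (456, 249, -442).
Normal n = (Pick A→Pick B) × (Pick A→Pick C) = (-106988, -88388, -160170).
So ∂z/∂x = −n_x/n_z = −0.66797 and ∂z/∂y = −n_y/n_z = −0.55184.
Intercept c from Pick A: 539 + 263.85 + 166.10 = 968.95.
At (620, 285): z = −414.1 − 157.3 + 968.95 = 397.5 m.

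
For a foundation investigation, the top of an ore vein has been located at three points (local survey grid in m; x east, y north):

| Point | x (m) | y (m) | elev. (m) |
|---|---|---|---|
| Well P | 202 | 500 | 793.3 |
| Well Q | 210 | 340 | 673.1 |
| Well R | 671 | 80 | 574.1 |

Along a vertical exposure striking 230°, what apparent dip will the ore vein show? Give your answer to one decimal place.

Two edge vectors: Well P→Well Q = (8, -160, -120.2), Well P→Well R = (469, -420, -219.2).
Normal n = (Well P→Well Q) × (Well P→Well R) = (-15412, -54620.2, 71680).
So ∂z/∂x = −n_x/n_z = 0.21501 and ∂z/∂y = −n_y/n_z = 0.76200.
Unit vector along 230° is (sin 230°, cos 230°) = (-0.7660, -0.6428).
Slope in that direction = a·(-0.7660) + b·(-0.6428) = −0.65451.
Apparent dip = arctan|0.65451| = 33.2° (true dip is 38.4°, so apparent ≤ true as expected).

33.2°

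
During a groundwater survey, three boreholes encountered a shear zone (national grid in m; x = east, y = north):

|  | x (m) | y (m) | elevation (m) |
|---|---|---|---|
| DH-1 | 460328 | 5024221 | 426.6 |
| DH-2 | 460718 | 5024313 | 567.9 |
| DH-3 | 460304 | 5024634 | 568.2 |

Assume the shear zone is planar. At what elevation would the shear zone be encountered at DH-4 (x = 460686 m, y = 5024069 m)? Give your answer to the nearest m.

471 m

Let the plane be z = a·x + b·y + c.
DH-2−DH-1: 390a + 92b = 141.3;  DH-3−DH-1: −24a + 413b = 141.6.
Solving gives a = 0.27762283, b = 0.35899019.
Then c = 426.6 − a·460328 − b·5024221 = −1931017.00.
At (460686, 5024069): z = 127896.9 + 1803591.5 − 1931017.00 = 471.4 m.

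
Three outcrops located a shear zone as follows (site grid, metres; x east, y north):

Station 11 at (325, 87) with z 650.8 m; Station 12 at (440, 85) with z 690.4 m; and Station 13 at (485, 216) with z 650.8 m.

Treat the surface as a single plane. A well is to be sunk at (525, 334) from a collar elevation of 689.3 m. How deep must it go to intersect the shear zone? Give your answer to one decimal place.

Two edge vectors: Station 11→Station 12 = (115, -2, 39.6), Station 11→Station 13 = (160, 129, 0).
Normal n = (Station 11→Station 12) × (Station 11→Station 13) = (-5108.4, 6336, 15155).
So ∂z/∂x = −n_x/n_z = 0.33708 and ∂z/∂y = −n_y/n_z = −0.41808.
Intercept c from Station 11: 650.8 − 109.55 + 36.37 = 577.62.
At (525, 334): z_contact = 176.97 − 139.64 + 577.62 = 614.95 m.
Depth below ground = 689.3 − 614.95 = 74.4 m.

74.4 m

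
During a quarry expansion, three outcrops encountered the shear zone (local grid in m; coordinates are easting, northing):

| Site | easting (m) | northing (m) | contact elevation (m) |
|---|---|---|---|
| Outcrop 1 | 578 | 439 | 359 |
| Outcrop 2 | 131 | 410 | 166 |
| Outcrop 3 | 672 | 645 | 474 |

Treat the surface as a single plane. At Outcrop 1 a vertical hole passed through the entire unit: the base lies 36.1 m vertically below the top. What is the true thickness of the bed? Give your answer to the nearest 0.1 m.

Let the plane be z = a·easting + b·northing + c.
Outcrop 2−Outcrop 1: −447a − 29b = −193;  Outcrop 3−Outcrop 1: 94a + 206b = 115.
Solving gives a = 0.40762, b = 0.37225.
|∇z| = √(a²+b²) = 0.55202, so dip δ = arctan(0.55202) = 28.90°.
True thickness = vertical thickness × cos δ = 36.1 × cos 28.90° = 31.6 m.

31.6 m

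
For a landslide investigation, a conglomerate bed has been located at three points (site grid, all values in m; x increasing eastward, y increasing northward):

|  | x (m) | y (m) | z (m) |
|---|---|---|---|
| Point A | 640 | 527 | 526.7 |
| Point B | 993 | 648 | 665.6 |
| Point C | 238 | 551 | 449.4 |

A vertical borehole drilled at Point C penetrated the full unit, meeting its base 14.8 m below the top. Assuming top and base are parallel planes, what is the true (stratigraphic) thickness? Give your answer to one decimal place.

13.0 m

Let the plane be z = a·x + b·y + c.
Point B−Point A: 353a + 121b = 138.9;  Point C−Point A: −402a + 24b = −77.3.
Solving gives a = 0.22213, b = 0.49989.
|∇z| = √(a²+b²) = 0.54702, so dip δ = arctan(0.54702) = 28.68°.
True thickness = vertical thickness × cos δ = 14.8 × cos 28.68° = 13.0 m.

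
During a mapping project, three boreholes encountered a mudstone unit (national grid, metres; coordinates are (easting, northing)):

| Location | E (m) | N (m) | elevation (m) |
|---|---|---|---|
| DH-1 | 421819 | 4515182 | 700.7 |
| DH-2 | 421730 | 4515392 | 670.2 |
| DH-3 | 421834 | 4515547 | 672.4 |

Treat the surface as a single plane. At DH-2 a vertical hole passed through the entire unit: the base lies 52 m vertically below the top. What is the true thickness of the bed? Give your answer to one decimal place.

51.3 m

Two edge vectors: DH-1→DH-2 = (-89, 210, -30.5), DH-1→DH-3 = (15, 365, -28.3).
Normal n = (DH-1→DH-2) × (DH-1→DH-3) = (5189.5, -2976.2, -35635).
So ∂z/∂E = −n_x/n_z = 0.14563 and ∂z/∂N = −n_y/n_z = −0.08352.
|∇z| = √(a²+b²) = 0.16788, so dip δ = arctan(0.16788) = 9.53°.
True thickness = vertical thickness × cos δ = 52 × cos 9.53° = 51.3 m.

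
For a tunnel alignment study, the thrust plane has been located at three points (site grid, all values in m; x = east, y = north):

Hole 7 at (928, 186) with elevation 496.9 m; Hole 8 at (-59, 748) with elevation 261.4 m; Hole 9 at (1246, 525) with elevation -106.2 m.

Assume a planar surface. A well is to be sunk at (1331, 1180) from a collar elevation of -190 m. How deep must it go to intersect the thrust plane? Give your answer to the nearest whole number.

Two edge vectors: Hole 7→Hole 8 = (-987, 562, -235.5), Hole 7→Hole 9 = (318, 339, -603.1).
Normal n = (Hole 7→Hole 8) × (Hole 7→Hole 9) = (-259107.7, -670148.7, -513309).
So ∂z/∂x = −n_x/n_z = −0.50478 and ∂z/∂y = −n_y/n_z = −1.30555.
Intercept c from Hole 7: 496.9 + 468.44 + 242.83 = 1208.17.
At (1331, 1180): z_contact = −671.9 − 1540.5 + 1208.17 = -1004.2 m.
Depth below ground = -190 − (-1004.2) = 814 m.

814 m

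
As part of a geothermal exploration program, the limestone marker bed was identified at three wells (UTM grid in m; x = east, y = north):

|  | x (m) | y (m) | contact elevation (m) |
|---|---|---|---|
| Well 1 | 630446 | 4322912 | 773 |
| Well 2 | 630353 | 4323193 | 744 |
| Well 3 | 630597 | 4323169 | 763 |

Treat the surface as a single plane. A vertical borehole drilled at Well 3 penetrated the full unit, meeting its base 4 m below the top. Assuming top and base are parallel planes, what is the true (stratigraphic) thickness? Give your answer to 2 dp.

Two edge vectors: Well 1→Well 2 = (-93, 281, -29), Well 1→Well 3 = (151, 257, -10).
Normal n = (Well 1→Well 2) × (Well 1→Well 3) = (4643, -5309, -66332).
So ∂z/∂x = −n_x/n_z = 0.07000 and ∂z/∂y = −n_y/n_z = −0.08004.
|∇z| = √(a²+b²) = 0.10633, so dip δ = arctan(0.10633) = 6.07°.
True thickness = vertical thickness × cos δ = 4 × cos 6.07° = 3.98 m.

3.98 m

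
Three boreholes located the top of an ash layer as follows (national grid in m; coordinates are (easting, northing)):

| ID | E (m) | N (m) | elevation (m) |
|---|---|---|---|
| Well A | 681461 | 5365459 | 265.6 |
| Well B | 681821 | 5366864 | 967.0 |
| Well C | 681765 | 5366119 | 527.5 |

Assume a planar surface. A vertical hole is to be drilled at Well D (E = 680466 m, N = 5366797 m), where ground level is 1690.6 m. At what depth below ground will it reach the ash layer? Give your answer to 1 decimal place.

86.8 m

Let the plane be z = a·E + b·N + c.
Well B−Well A: 360a + 1405b = 701.4;  Well C−Well A: 304a + 660b = 261.9.
Solving gives a = −0.501026277, b = 0.627593921.
Then c = 265.6 − a·681461 − b·5365459 = −3025633.99.
At (680466, 5366797): z_contact = −340931.35 + 3368169.18 − 3025633.99 = 1603.84 m.
Depth below ground = 1690.6 − 1603.84 = 86.8 m.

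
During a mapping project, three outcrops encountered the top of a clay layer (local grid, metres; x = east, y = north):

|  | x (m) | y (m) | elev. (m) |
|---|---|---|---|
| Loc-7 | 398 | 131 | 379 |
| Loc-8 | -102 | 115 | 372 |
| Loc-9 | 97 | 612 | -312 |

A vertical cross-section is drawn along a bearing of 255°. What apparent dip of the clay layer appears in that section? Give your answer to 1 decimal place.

17.0°

Two edge vectors: Loc-7→Loc-8 = (-500, -16, -7), Loc-7→Loc-9 = (-301, 481, -691).
Normal n = (Loc-7→Loc-8) × (Loc-7→Loc-9) = (14423, -343393, -245316).
So ∂z/∂x = −n_x/n_z = 0.05879 and ∂z/∂y = −n_y/n_z = −1.39980.
Unit vector along 255° is (sin 255°, cos 255°) = (-0.9659, -0.2588).
Slope in that direction = a·(-0.9659) + b·(-0.2588) = 0.30550.
Apparent dip = arctan|0.30550| = 17.0° (true dip is 54.5°, so apparent ≤ true as expected).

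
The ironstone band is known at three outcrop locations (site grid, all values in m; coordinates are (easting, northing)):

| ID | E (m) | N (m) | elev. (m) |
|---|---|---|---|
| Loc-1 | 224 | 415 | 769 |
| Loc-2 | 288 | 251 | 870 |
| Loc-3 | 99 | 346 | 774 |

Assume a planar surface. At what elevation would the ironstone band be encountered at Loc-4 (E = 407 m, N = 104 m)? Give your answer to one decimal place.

975.7 m

Two edge vectors: Loc-1→Loc-2 = (64, -164, 101), Loc-1→Loc-3 = (-125, -69, 5).
Normal n = (Loc-1→Loc-2) × (Loc-1→Loc-3) = (6149, -12945, -24916).
So ∂z/∂E = −n_x/n_z = 0.24679 and ∂z/∂N = −n_y/n_z = −0.51955.
Intercept c from Loc-1: 769 − 55.28 + 215.61 = 929.33.
At (407, 104): z = 100.4 − 54.0 + 929.33 = 975.7 m.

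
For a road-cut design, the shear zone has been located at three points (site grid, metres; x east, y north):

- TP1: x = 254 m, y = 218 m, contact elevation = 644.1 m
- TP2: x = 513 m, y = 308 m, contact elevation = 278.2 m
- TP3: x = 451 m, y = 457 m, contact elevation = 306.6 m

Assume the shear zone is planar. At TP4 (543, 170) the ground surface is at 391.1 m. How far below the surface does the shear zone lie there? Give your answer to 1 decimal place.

Two edge vectors: TP1→TP2 = (259, 90, -365.9), TP1→TP3 = (197, 239, -337.5).
Normal n = (TP1→TP2) × (TP1→TP3) = (57075.1, 15330.2, 44171).
So ∂z/∂x = −n_x/n_z = −1.29214 and ∂z/∂y = −n_y/n_z = −0.34706.
Intercept c from TP1: 644.1 + 328.20 + 75.66 = 1047.96.
At (543, 170): z_contact = −701.63 − 59.00 + 1047.96 = 287.33 m.
Depth below ground = 391.1 − 287.33 = 103.8 m.

103.8 m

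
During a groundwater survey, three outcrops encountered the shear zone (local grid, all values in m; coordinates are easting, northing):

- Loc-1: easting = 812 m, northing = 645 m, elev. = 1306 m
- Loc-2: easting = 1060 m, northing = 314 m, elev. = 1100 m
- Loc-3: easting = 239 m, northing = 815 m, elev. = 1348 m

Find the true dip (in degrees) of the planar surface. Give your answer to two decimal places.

36.63°

Let the plane be z = a·easting + b·northing + c.
Loc-2−Loc-1: 248a − 331b = −206;  Loc-3−Loc-1: −573a + 170b = 42.
Solving gives a = 0.14317, b = 0.72963.
Gradient magnitude |∇z| = √(a² + b²) = √(0.02050 + 0.53235) = 0.74354.
True dip = arctan(0.74354) = 36.63°, dipping toward S (azimuth ≈ 191°).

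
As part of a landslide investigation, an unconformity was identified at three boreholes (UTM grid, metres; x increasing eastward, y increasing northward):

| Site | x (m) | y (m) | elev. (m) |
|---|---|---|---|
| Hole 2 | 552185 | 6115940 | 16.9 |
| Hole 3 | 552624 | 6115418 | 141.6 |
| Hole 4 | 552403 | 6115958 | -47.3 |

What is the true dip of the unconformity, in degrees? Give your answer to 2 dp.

27.59°

Let the plane be z = a·x + b·y + c.
Hole 3−Hole 2: 439a − 522b = 124.7;  Hole 4−Hole 2: 218a + 18b = −64.2.
Solving gives a = −0.25693, b = −0.45497.
Gradient magnitude |∇z| = √(a² + b²) = √(0.06601 + 0.20699) = 0.52250.
True dip = arctan(0.52250) = 27.59°, dipping toward NNE (azimuth ≈ 029°).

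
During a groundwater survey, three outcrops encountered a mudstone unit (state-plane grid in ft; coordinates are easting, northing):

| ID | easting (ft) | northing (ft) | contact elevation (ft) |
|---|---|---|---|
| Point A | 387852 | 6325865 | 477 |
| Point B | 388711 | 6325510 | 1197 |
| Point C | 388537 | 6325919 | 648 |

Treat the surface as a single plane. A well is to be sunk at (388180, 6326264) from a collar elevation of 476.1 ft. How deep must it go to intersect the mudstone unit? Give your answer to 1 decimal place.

363.5 ft

Let the plane be z = a·easting + b·northing + c.
Point B−Point A: 859a − 355b = 720;  Point C−Point A: 685a + 54b = 171.
Solving gives a = 0.343917171, b = −1.195986338.
Then c = 477 − a·387852 − b·6325865 = 7432736.15.
At (388180, 6326264): z_contact = 133501.77 − 7566125.31 + 7432736.15 = 112.61 ft.
Depth below ground = 476.1 − 112.61 = 363.5 ft.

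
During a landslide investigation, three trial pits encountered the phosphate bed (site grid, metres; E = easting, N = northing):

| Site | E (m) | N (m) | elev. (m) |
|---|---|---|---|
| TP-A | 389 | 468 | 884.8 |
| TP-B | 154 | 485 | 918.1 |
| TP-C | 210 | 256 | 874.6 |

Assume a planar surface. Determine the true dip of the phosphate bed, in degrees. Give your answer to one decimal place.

Two edge vectors: TP-A→TP-B = (-235, 17, 33.3), TP-A→TP-C = (-179, -212, -10.2).
Normal n = (TP-A→TP-B) × (TP-A→TP-C) = (6886.2, -8357.7, 52863).
So ∂z/∂E = −n_x/n_z = −0.13027 and ∂z/∂N = −n_y/n_z = 0.15810.
Gradient magnitude |∇z| = √(a² + b²) = √(0.01697 + 0.02500) = 0.20485.
True dip = arctan(0.20485) = 11.6°, dipping toward SE (azimuth ≈ 141°).

11.6°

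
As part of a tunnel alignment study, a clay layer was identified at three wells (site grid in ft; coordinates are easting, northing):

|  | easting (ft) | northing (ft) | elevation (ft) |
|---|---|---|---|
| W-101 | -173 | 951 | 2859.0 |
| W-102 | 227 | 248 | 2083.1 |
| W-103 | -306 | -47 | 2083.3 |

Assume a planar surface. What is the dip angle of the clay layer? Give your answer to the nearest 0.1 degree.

Two edge vectors: W-101→W-102 = (400, -703, -775.9), W-101→W-103 = (-133, -998, -775.7).
Normal n = (W-101→W-102) × (W-101→W-103) = (-229031.1, 413474.7, -492699).
So ∂z/∂easting = −n_x/n_z = −0.46485 and ∂z/∂northing = −n_y/n_z = 0.83920.
Gradient magnitude |∇z| = √(a² + b²) = √(0.21609 + 0.70426) = 0.95935.
True dip = arctan(0.95935) = 43.8°, dipping toward SSE (azimuth ≈ 151°).

43.8°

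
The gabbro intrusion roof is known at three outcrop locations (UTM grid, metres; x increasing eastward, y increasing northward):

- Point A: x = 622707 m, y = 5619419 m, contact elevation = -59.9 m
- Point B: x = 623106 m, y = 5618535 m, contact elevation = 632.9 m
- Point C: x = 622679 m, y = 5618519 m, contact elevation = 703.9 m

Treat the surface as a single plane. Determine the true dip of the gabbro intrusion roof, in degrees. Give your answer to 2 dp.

40.54°

Let the plane be z = a·x + b·y + c.
Point B−Point A: 399a − 884b = 692.8;  Point C−Point A: −28a − 900b = 763.8.
Solving gives a = −0.13463, b = −0.84448.
Gradient magnitude |∇z| = √(a² + b²) = √(0.01813 + 0.71314) = 0.85514.
True dip = arctan(0.85514) = 40.54°, dipping toward N (azimuth ≈ 009°).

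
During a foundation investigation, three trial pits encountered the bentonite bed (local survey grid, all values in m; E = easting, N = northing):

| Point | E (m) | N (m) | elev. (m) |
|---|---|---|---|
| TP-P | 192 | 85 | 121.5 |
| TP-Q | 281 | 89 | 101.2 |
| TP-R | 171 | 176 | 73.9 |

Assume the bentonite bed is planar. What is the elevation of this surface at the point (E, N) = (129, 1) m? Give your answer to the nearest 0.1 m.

182.1 m

Let the plane be z = a·E + b·N + c.
TP-Q−TP-P: 89a + 4b = −20.3;  TP-R−TP-P: −21a + 91b = −47.6.
Solving gives a = −0.20248, b = −0.56980.
Then c = 121.5 − a·192 − b·85 = 208.81.
At (129, 1): z = −26.1 − 0.6 + 208.81 = 182.1 m.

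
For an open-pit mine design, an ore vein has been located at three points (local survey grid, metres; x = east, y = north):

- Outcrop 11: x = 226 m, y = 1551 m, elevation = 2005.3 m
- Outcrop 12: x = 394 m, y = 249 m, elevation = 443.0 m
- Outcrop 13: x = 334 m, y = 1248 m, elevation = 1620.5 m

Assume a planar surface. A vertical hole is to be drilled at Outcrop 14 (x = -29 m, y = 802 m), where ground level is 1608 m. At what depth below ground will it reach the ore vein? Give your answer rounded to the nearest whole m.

Let the plane be z = a·x + b·y + c.
Outcrop 12−Outcrop 11: 168a − 1302b = −1562.3;  Outcrop 13−Outcrop 11: 108a − 303b = −384.8.
Solving gives a = −0.30802, b = 1.16018.
Then c = 2005.3 − a·226 − b·1551 = 275.47.
At (-29, 802): z_contact = 8.9 + 930.5 + 275.47 = 1214.9 m.
Depth below ground = 1608 − 1214.9 = 393 m.

393 m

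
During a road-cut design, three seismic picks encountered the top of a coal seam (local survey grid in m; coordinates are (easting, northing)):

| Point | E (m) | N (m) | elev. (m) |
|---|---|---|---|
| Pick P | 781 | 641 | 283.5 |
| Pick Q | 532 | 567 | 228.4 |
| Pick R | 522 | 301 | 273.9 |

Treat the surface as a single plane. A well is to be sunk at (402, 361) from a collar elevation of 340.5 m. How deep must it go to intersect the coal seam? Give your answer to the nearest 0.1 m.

110.5 m

Let the plane be z = a·E + b·N + c.
Pick Q−Pick P: −249a − 74b = −55.1;  Pick R−Pick P: −259a − 340b = −9.6.
Solving gives a = 0.27519, b = −0.18140.
Then c = 283.5 − a·781 − b·641 = 184.85.
At (402, 361): z_contact = 110.63 − 65.48 + 184.85 = 229.99 m.
Depth below ground = 340.5 − 229.99 = 110.5 m.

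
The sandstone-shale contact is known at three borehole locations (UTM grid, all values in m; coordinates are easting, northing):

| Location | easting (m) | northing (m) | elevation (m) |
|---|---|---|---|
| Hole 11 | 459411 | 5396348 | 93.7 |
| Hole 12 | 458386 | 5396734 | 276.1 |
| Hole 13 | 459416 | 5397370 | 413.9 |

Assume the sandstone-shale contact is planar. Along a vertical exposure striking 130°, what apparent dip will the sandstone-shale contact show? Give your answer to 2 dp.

Let the plane be z = a·easting + b·northing + c.
Hole 12−Hole 11: −1025a + 386b = 182.4;  Hole 13−Hole 11: 5a + 1022b = 320.2.
Solving gives a = −0.05985, b = 0.31360.
Unit vector along 130° is (sin 130°, cos 130°) = (0.7660, -0.6428).
Slope in that direction = a·(0.7660) + b·(-0.6428) = −0.24743.
Apparent dip = arctan|0.24743| = 13.90° (true dip is 17.7°, so apparent ≤ true as expected).

13.90°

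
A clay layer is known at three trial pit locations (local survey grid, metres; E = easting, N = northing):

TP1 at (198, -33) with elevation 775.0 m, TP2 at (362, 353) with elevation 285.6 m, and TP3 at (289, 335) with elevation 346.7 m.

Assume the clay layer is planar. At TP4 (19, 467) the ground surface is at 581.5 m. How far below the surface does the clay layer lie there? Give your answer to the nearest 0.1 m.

211.2 m

Two edge vectors: TP1→TP2 = (164, 386, -489.4), TP1→TP3 = (91, 368, -428.3).
Normal n = (TP1→TP2) × (TP1→TP3) = (14775.4, 25705.8, 25226).
So ∂z/∂E = −n_x/n_z = −0.58572 and ∂z/∂N = −n_y/n_z = −1.01902.
Intercept c from TP1: 775 + 115.97 − 33.63 = 857.35.
At (19, 467): z_contact = −11.13 − 475.88 + 857.35 = 370.33 m.
Depth below ground = 581.5 − 370.33 = 211.2 m.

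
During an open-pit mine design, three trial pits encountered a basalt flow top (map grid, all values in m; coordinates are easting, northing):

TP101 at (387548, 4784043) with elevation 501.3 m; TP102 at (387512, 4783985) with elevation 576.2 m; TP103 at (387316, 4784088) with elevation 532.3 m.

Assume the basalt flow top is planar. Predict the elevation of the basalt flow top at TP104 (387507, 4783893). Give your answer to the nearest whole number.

677 m

Let the plane be z = a·easting + b·northing + c.
TP102−TP101: −36a − 58b = 74.9;  TP103−TP101: −232a + 45b = 31.
Solving gives a = −0.34282966, b = −1.07858849.
Then c = 501.3 − a·387548 − b·4784043 = 5293377.94.
At (387507, 4783893): z = −132848.9 − 5159851.9 + 5293377.94 = 677.1 m.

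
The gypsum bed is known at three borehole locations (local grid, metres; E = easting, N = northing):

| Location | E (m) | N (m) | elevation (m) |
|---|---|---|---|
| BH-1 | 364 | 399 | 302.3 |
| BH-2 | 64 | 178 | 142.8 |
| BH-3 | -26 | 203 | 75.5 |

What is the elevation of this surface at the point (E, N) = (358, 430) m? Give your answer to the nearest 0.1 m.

291.6 m

Let the plane be z = a·E + b·N + c.
BH-2−BH-1: −300a − 221b = −159.5;  BH-3−BH-1: −390a − 196b = −226.8.
Solving gives a = 0.68860, b = −0.21303.
Then c = 302.3 − a·364 − b·399 = 136.65.
At (358, 430): z = 246.5 − 91.6 + 136.65 = 291.6 m.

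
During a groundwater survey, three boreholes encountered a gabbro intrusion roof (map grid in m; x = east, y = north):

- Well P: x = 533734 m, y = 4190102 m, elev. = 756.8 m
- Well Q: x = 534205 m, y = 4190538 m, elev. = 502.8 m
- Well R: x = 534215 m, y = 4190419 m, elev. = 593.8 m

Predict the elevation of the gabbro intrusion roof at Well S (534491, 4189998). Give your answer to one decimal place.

Let the plane be z = a·x + b·y + c.
Well Q−Well P: 471a + 436b = −254;  Well R−Well P: 481a + 317b = −163.
Solving gives a = 0.156433644, b = −0.751560198.
Then c = 756.8 − a·533734 − b·4190102 = 3066376.73.
At (534491, 4189998): z = 83612.4 − 3149035.7 + 3066376.73 = 953.4 m.

953.4 m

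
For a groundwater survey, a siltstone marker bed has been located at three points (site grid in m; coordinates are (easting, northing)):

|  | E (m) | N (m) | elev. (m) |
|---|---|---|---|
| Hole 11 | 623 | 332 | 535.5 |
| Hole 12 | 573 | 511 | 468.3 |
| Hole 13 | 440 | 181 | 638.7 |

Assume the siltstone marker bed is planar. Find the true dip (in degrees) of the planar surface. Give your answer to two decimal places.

25.63°

Let the plane be z = a·E + b·N + c.
Hole 12−Hole 11: −50a + 179b = −67.2;  Hole 13−Hole 11: −183a − 151b = 103.2.
Solving gives a = −0.20655, b = −0.43312.
Gradient magnitude |∇z| = √(a² + b²) = √(0.04266 + 0.18759) = 0.47985.
True dip = arctan(0.47985) = 25.63°, dipping toward NNE (azimuth ≈ 025°).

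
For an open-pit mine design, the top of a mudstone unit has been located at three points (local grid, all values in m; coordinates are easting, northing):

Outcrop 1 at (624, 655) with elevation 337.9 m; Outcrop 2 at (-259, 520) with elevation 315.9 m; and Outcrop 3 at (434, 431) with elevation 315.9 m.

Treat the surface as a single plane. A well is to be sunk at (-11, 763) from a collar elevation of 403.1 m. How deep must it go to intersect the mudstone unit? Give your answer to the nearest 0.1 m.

Let the plane be z = a·easting + b·northing + c.
Outcrop 2−Outcrop 1: −883a − 135b = −22;  Outcrop 3−Outcrop 1: −190a − 224b = −22.
Solving gives a = 0.01137, b = 0.08857.
Then c = 337.9 − a·624 − b·655 = 272.79.
At (-11, 763): z_contact = −0.13 + 67.58 + 272.79 = 340.24 m.
Depth below ground = 403.1 − 340.24 = 62.9 m.

62.9 m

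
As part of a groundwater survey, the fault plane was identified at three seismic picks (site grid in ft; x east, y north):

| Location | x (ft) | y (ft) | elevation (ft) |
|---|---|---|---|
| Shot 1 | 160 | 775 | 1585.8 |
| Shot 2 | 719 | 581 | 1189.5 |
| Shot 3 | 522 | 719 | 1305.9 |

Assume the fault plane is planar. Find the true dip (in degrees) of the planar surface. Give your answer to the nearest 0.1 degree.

41.7°

Two edge vectors: Shot 1→Shot 2 = (559, -194, -396.3), Shot 1→Shot 3 = (362, -56, -279.9).
Normal n = (Shot 1→Shot 2) × (Shot 1→Shot 3) = (32107.8, 13003.5, 38924).
So ∂z/∂x = −n_x/n_z = −0.82488 and ∂z/∂y = −n_y/n_z = −0.33407.
Gradient magnitude |∇z| = √(a² + b²) = √(0.68043 + 0.11161) = 0.88997.
True dip = arctan(0.88997) = 41.7°, dipping toward ENE (azimuth ≈ 068°).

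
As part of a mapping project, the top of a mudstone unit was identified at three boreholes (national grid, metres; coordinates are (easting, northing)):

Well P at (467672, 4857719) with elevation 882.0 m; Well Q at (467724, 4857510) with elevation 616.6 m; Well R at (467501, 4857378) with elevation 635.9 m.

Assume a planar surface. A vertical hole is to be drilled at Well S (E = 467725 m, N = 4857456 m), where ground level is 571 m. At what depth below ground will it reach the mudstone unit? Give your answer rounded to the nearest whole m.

Let the plane be z = a·E + b·N + c.
Well Q−Well P: 52a − 209b = −265.4;  Well R−Well P: −171a − 341b = −246.1.
Solving gives a = −0.73061099, b = 1.08807765.
Then c = 882 − a·467672 − b·4857719 = −4943007.17.
At (467725, 4857456): z_contact = −341725.0 + 5285289.3 − 4943007.17 = 557.1 m.
Depth below ground = 571 − 557.1 = 14 m.

14 m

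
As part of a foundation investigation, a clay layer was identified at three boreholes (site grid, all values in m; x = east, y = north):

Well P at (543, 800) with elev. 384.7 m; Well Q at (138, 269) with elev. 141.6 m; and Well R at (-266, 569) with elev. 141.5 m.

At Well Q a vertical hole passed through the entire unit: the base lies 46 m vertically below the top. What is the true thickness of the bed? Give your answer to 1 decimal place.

Let the plane be z = a·x + b·y + c.
Well Q−Well P: −405a − 531b = −243.1;  Well R−Well P: −809a − 231b = −243.2.
Solving gives a = 0.21720, b = 0.29216.
|∇z| = √(a²+b²) = 0.36405, so dip δ = arctan(0.36405) = 20.00°.
True thickness = vertical thickness × cos δ = 46 × cos 20.00° = 43.2 m.

43.2 m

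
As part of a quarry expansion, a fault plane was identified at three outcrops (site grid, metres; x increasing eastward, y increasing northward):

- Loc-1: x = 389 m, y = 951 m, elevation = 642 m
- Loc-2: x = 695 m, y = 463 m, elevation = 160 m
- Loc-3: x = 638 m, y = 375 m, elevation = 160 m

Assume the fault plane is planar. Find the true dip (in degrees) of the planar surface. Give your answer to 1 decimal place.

Let the plane be z = a·x + b·y + c.
Loc-2−Loc-1: 306a − 488b = −482;  Loc-3−Loc-1: 249a − 576b = −482.
Solving gives a = −0.77481, b = 0.50186.
Gradient magnitude |∇z| = √(a² + b²) = √(0.60032 + 0.25187) = 0.92314.
True dip = arctan(0.92314) = 42.7°, dipping toward ESE (azimuth ≈ 123°).

42.7°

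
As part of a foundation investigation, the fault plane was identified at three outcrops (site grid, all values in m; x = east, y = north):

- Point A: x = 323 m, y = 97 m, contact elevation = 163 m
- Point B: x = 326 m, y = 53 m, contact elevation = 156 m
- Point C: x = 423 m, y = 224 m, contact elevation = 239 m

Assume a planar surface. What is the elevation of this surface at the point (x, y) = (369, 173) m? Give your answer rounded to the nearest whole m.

Two edge vectors: Point A→Point B = (3, -44, -7), Point A→Point C = (100, 127, 76).
Normal n = (Point A→Point B) × (Point A→Point C) = (-2455, -928, 4781).
So ∂z/∂x = −n_x/n_z = 0.51349 and ∂z/∂y = −n_y/n_z = 0.19410.
Intercept c from Point A: 163 − 165.86 − 18.83 = −21.69.
At (369, 173): z = 189.5 + 33.6 − 21.69 = 201.4 m.

201 m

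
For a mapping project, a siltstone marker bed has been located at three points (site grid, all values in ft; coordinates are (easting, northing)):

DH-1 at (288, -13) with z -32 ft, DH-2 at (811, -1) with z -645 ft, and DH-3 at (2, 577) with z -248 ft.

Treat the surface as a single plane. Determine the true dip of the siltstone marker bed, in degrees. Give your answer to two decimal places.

55.88°

Let the plane be z = a·E + b·N + c.
DH-2−DH-1: 523a + 12b = −613;  DH-3−DH-1: −286a + 590b = −216.
Solving gives a = −1.15088, b = −0.92399.
Gradient magnitude |∇z| = √(a² + b²) = √(1.32453 + 0.85375) = 1.47590.
True dip = arctan(1.47590) = 55.88°, dipping toward NE (azimuth ≈ 051°).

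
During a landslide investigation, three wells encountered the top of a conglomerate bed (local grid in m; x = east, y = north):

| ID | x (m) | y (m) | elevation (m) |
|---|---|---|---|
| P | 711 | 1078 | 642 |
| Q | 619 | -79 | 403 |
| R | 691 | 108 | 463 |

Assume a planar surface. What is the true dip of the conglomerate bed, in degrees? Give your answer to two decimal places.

22.48°

Let the plane be z = a·x + b·y + c.
Q−P: −92a − 1157b = −239;  R−P: −20a − 970b = −179.
Solving gives a = 0.37408, b = 0.17682.
Gradient magnitude |∇z| = √(a² + b²) = √(0.13994 + 0.03127) = 0.41377.
True dip = arctan(0.41377) = 22.48°, dipping toward WSW (azimuth ≈ 245°).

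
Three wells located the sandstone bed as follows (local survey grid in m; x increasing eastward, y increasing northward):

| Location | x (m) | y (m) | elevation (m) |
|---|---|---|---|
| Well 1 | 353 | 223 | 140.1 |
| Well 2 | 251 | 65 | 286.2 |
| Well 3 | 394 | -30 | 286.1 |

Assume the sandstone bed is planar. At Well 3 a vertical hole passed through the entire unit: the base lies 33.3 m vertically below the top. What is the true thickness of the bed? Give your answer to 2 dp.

26.30 m

Two edge vectors: Well 1→Well 2 = (-102, -158, 146.1), Well 1→Well 3 = (41, -253, 146).
Normal n = (Well 1→Well 2) × (Well 1→Well 3) = (13895.3, 20882.1, 32284).
So ∂z/∂x = −n_x/n_z = −0.43041 and ∂z/∂y = −n_y/n_z = −0.64683.
|∇z| = √(a²+b²) = 0.77694, so dip δ = arctan(0.77694) = 37.85°.
True thickness = vertical thickness × cos δ = 33.3 × cos 37.85° = 26.30 m.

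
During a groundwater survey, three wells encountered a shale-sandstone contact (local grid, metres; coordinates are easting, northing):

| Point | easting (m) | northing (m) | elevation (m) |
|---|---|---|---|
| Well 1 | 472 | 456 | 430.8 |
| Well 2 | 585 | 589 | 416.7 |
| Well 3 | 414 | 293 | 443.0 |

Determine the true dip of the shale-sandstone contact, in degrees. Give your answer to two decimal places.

4.69°

Let the plane be z = a·easting + b·northing + c.
Well 2−Well 1: 113a + 133b = −14.1;  Well 3−Well 1: −58a − 163b = 12.2.
Solving gives a = −0.06312, b = −0.05239.
Gradient magnitude |∇z| = √(a² + b²) = √(0.00398 + 0.00274) = 0.08203.
True dip = arctan(0.08203) = 4.69°, dipping toward NE (azimuth ≈ 050°).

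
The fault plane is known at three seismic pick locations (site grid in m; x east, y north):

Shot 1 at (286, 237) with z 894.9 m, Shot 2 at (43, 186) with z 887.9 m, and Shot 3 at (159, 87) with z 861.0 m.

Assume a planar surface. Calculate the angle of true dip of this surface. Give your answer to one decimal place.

13.8°

Two edge vectors: Shot 1→Shot 2 = (-243, -51, -7), Shot 1→Shot 3 = (-127, -150, -33.9).
Normal n = (Shot 1→Shot 2) × (Shot 1→Shot 3) = (678.9, -7348.7, 29973).
So ∂z/∂x = −n_x/n_z = −0.02265 and ∂z/∂y = −n_y/n_z = 0.24518.
Gradient magnitude |∇z| = √(a² + b²) = √(0.00051 + 0.06011) = 0.24622.
True dip = arctan(0.24622) = 13.8°, dipping toward S (azimuth ≈ 175°).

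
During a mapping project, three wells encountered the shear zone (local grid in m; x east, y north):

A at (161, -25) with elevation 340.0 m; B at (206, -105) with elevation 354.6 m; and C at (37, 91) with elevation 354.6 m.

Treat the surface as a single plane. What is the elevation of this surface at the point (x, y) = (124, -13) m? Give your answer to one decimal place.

356.2 m

Two edge vectors: A→B = (45, -80, 14.6), A→C = (-124, 116, 14.6).
Normal n = (A→B) × (A→C) = (-2861.6, -2467.4, -4700).
So ∂z/∂x = −n_x/n_z = −0.60885 and ∂z/∂y = −n_y/n_z = −0.52498.
Intercept c from A: 340 + 98.03 − 13.12 = 424.90.
At (124, -13): z = −75.5 + 6.8 + 424.90 = 356.2 m.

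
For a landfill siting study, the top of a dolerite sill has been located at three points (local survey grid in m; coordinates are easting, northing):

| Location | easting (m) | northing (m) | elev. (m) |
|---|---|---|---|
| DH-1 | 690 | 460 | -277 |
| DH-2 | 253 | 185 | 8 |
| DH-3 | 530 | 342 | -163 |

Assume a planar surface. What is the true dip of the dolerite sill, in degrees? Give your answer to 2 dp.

Two edge vectors: DH-1→DH-2 = (-437, -275, 285), DH-1→DH-3 = (-160, -118, 114).
Normal n = (DH-1→DH-2) × (DH-1→DH-3) = (2280, 4218, 7566).
So ∂z/∂easting = −n_x/n_z = −0.30135 and ∂z/∂northing = −n_y/n_z = −0.55749.
Gradient magnitude |∇z| = √(a² + b²) = √(0.09081 + 0.31080) = 0.63373.
True dip = arctan(0.63373) = 32.36°, dipping toward NNE (azimuth ≈ 028°).

32.36°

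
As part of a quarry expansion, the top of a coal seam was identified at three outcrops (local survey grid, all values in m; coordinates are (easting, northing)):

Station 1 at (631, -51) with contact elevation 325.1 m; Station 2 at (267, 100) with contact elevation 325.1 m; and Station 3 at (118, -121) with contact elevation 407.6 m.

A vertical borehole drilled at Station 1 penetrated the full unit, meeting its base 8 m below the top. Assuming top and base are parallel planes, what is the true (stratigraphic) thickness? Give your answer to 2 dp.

7.63 m

Two edge vectors: Station 1→Station 2 = (-364, 151, 0), Station 1→Station 3 = (-513, -70, 82.5).
Normal n = (Station 1→Station 2) × (Station 1→Station 3) = (12457.5, 30030, 102943).
So ∂z/∂E = −n_x/n_z = −0.12101 and ∂z/∂N = −n_y/n_z = −0.29171.
|∇z| = √(a²+b²) = 0.31582, so dip δ = arctan(0.31582) = 17.53°.
True thickness = vertical thickness × cos δ = 8 × cos 17.53° = 7.63 m.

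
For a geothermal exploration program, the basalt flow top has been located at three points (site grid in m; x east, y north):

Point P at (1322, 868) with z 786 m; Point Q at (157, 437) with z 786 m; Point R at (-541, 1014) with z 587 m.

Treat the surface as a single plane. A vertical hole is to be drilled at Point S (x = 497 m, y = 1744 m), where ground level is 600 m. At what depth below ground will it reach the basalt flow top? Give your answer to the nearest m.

95 m

Two edge vectors: Point P→Point Q = (-1165, -431, 0), Point P→Point R = (-1863, 146, -199).
Normal n = (Point P→Point Q) × (Point P→Point R) = (85769, -231835, -973043).
So ∂z/∂x = −n_x/n_z = 0.08815 and ∂z/∂y = −n_y/n_z = −0.23826.
Intercept c from Point P: 786 − 116.53 + 206.81 = 876.28.
At (497, 1744): z_contact = 43.8 − 415.5 + 876.28 = 504.6 m.
Depth below ground = 600 − 504.6 = 95 m.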